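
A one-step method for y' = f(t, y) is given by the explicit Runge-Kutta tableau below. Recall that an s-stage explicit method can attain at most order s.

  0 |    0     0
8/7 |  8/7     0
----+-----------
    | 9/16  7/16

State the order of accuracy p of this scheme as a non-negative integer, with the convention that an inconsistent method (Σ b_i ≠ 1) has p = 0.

2

b = (9/16, 7/16)
c = (0, 8/7)
Σ b_i: 9/16·1 + 7/16·1 = 1 ✓
b·c: 7/16·8/7 = 1/2 ✓; 2 stages ⇒ order 2.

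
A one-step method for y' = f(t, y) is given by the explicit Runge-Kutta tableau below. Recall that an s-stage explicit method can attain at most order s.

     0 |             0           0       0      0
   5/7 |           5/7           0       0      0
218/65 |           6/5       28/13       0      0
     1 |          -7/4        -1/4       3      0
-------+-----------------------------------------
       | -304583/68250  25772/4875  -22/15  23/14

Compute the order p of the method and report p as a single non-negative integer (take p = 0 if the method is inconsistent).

b = (-304583/68250, 25772/4875, -22/15, 23/14)
c = (0, 5/7, 218/65, 1)
Ac = (0, 0, 20/13, 17987/1820)
Σ b_i: (-304583/68250)·1 + 25772/4875·1 + (-22/15)·1 + 23/14·1 = 1 ✓
b·c: 25772/4875·5/7 + (-22/15)·218/65 + 23/14·1 = 1/2 ✓
b·c²: 25772/4875·25/49 + (-22/15)·47524/4225 + 23/14·1 = -75506569/6210750 ≠ 1/3 ⇒ order 2.
b·Ac: (-22/15)·20/13 + 23/14·17987/1820 = 1068623/76440 ≠ 1/6

2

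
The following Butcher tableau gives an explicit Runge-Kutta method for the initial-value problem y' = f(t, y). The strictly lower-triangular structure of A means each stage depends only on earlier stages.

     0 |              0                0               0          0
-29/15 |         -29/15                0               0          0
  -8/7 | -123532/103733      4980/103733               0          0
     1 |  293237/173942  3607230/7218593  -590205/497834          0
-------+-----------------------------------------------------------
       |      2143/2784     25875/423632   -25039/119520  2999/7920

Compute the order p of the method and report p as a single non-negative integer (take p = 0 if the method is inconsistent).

4

b = (2143/2784, 25875/423632, -25039/119520, 2999/7920)
c = (0, -29/15, -8/7, 1)
Ac = (0, 0, -332/3577, 1166/2999)
Σ b_i: 2143/2784·1 + 25875/423632·1 + (-25039/119520)·1 + 2999/7920·1 = 1 ✓
b·c: 25875/423632·(-29/15) + (-25039/119520)·(-8/7) + 2999/7920·1 = 1/2 ✓
b·c²: 25875/423632·841/225 + (-25039/119520)·64/49 + 2999/7920·1 = 1/3 ✓
b·Ac: (-25039/119520)·(-332/3577) + 2999/7920·1166/2999 = 1/6 ✓
b·c³: 25875/423632·(-24389/3375) + (-25039/119520)·(-512/343) + 2999/7920·1 = 1/4 ✓
b·(c∘Ac): (-25039/119520)·2656/25039 + 2999/7920·1166/2999 = 1/8 ✓
b·Ac²: (-25039/119520)·9628/53655 + 2999/7920·14366/44985 = 1/12 ✓
b·A²c: 2999/7920·330/2999 = 1/24 ✓; 4 stages ⇒ order 4.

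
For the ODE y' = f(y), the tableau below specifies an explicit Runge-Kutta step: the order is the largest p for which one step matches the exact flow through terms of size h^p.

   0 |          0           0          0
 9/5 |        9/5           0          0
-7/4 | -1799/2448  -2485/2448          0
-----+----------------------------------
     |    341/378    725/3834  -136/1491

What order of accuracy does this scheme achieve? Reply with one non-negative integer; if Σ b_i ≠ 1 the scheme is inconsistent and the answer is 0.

3

b = (341/378, 725/3834, -136/1491)
c = (0, 9/5, -7/4)
Ac = (0, 0, -497/272)
Σ b_i: 341/378·1 + 725/3834·1 + (-136/1491)·1 = 1 ✓
b·c: 725/3834·9/5 + (-136/1491)·(-7/4) = 1/2 ✓
b·c²: 725/3834·81/25 + (-136/1491)·49/16 = 1/3 ✓
b·Ac: (-136/1491)·(-497/272) = 1/6 ✓; 3 stages ⇒ order 3.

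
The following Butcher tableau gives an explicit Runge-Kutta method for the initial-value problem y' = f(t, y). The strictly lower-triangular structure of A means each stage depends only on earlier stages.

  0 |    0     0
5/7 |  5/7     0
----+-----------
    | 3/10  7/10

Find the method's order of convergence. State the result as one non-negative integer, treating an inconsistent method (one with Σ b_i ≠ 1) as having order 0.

b = (3/10, 7/10)
c = (0, 5/7)
Σ b_i: 3/10·1 + 7/10·1 = 1 ✓
b·c: 7/10·5/7 = 1/2 ✓; 2 stages ⇒ order 2.

2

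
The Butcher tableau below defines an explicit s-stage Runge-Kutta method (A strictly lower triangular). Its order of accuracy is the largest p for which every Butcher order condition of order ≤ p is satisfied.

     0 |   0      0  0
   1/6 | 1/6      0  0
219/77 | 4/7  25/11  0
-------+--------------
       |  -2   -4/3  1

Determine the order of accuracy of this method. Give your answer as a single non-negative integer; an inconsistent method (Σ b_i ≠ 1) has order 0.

0

b = (-2, -4/3, 1)
c = (0, 1/6, 219/77)
Ac = (0, 0, 25/66)
Σ b_i: (-2)·1 + (-4/3)·1 + 1·1 = -7/3 ≠ 1 ⇒ order 0.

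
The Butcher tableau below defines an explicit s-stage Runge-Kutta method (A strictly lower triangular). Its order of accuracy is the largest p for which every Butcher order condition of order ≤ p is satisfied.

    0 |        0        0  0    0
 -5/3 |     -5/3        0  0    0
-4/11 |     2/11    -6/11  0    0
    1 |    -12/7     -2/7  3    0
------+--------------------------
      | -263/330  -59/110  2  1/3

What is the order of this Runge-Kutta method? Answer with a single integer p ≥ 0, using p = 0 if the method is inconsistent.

b = (-263/330, -59/110, 2, 1/3)
c = (0, -5/3, -4/11, 1)
Ac = (0, 0, 10/11, -142/231)
Σ b_i: (-263/330)·1 + (-59/110)·1 + 2·1 + 1/3·1 = 1 ✓
b·c: (-59/110)·(-5/3) + 2·(-4/11) + 1/3·1 = 1/2 ✓
b·c²: (-59/110)·25/9 + 2·16/121 + 1/3·1 = -1943/2178 ≠ 1/3 ⇒ order 2.
b·Ac: 2·10/11 + 1/3·(-142/231) = 1118/693 ≠ 1/6

2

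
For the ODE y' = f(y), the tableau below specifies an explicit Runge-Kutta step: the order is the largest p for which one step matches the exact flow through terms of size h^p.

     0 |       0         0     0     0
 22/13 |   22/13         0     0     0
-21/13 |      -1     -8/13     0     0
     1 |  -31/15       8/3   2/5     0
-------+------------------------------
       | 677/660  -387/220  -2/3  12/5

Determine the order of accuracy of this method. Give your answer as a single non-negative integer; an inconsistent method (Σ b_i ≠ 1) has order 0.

2

b = (677/660, -387/220, -2/3, 12/5)
c = (0, 22/13, -21/13, 1)
Ac = (0, 0, -176/169, 58/15)
Σ b_i: 677/660·1 + (-387/220)·1 + (-2/3)·1 + 12/5·1 = 1 ✓
b·c: (-387/220)·22/13 + (-2/3)·(-21/13) + 12/5·1 = 1/2 ✓
b·c²: (-387/220)·484/169 + (-2/3)·441/169 + 12/5·1 = -3699/845 ≠ 1/3 ⇒ order 2.
b·Ac: (-2/3)·(-176/169) + 12/5·58/15 = 126424/12675 ≠ 1/6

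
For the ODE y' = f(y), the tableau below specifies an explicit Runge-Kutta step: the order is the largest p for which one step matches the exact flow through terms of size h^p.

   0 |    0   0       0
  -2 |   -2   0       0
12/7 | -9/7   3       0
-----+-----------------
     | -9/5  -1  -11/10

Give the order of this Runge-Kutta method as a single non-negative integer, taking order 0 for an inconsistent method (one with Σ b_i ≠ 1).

0

b = (-9/5, -1, -11/10)
c = (0, -2, 12/7)
Ac = (0, 0, -6)
Σ b_i: (-9/5)·1 + (-1)·1 + (-11/10)·1 = -39/10 ≠ 1 ⇒ order 0.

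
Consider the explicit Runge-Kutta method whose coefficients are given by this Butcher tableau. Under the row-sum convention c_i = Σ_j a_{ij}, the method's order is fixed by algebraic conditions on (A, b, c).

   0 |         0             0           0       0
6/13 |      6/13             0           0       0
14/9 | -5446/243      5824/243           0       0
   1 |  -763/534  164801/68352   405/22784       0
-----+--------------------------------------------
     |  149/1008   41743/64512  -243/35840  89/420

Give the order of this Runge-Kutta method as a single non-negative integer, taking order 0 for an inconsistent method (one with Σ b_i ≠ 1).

4

b = (149/1008, 41743/64512, -243/35840, 89/420)
c = (0, 6/13, 14/9, 1)
Ac = (0, 0, 896/81, 203/178)
Σ b_i: 149/1008·1 + 41743/64512·1 + (-243/35840)·1 + 89/420·1 = 1 ✓
b·c: 41743/64512·6/13 + (-243/35840)·14/9 + 89/420·1 = 1/2 ✓
b·c²: 41743/64512·36/169 + (-243/35840)·196/81 + 89/420·1 = 1/3 ✓
b·Ac: (-243/35840)·896/81 + 89/420·203/178 = 1/6 ✓
b·c³: 41743/64512·216/2197 + (-243/35840)·2744/729 + 89/420·1 = 1/4 ✓
b·(c∘Ac): (-243/35840)·12544/729 + 89/420·203/178 = 1/8 ✓
b·Ac²: (-243/35840)·1792/351 + 89/420·644/1157 = 1/12 ✓
b·A²c: 89/420·35/178 = 1/24 ✓; 4 stages ⇒ order 4.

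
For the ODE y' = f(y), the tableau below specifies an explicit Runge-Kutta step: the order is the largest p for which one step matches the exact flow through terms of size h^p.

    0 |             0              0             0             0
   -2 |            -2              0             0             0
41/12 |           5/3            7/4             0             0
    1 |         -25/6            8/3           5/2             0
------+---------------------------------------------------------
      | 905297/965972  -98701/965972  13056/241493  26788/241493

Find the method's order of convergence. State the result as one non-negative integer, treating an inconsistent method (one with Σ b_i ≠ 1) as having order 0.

b = (905297/965972, -98701/965972, 13056/241493, 26788/241493)
c = (0, -2, 41/12, 1)
Ac = (0, 0, -7/2, 77/24)
Σ b_i: 905297/965972·1 + (-98701/965972)·1 + 13056/241493·1 + 26788/241493·1 = 1 ✓
b·c: (-98701/965972)·(-2) + 13056/241493·41/12 + 26788/241493·1 = 1/2 ✓
b·c²: (-98701/965972)·4 + 13056/241493·1681/144 + 26788/241493·1 = 1/3 ✓
b·Ac: 13056/241493·(-7/2) + 26788/241493·77/24 = 1/6 ✓
b·c³: (-98701/965972)·(-8) + 13056/241493·68921/1728 + 26788/241493·1 = 6704338/2173437 ≠ 1/4 ⇒ order 3.
b·(c∘Ac): 13056/241493·(-287/24) + 26788/241493·77/24 = -60157/206994 ≠ 1/8
b·Ac²: 13056/241493·7 + 26788/241493·11477/288 = 83441693/17387496 ≠ 1/12
b·A²c: 26788/241493·(-35/4) = -33485/34499 ≠ 1/24

3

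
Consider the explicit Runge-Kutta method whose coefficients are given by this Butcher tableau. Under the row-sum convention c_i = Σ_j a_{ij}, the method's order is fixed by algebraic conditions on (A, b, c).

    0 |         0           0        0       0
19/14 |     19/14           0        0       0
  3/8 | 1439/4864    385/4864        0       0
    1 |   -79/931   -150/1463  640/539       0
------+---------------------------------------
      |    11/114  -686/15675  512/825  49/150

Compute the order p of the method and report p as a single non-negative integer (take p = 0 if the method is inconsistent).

b = (11/114, -686/15675, 512/825, 49/150)
c = (0, 19/14, 3/8, 1)
Ac = (0, 0, 55/512, 15/49)
Σ b_i: 11/114·1 + (-686/15675)·1 + 512/825·1 + 49/150·1 = 1 ✓
b·c: (-686/15675)·19/14 + 512/825·3/8 + 49/150·1 = 1/2 ✓
b·c²: (-686/15675)·361/196 + 512/825·9/64 + 49/150·1 = 1/3 ✓
b·Ac: 512/825·55/512 + 49/150·15/49 = 1/6 ✓
b·c³: (-686/15675)·6859/2744 + 512/825·27/512 + 49/150·1 = 1/4 ✓
b·(c∘Ac): 512/825·165/4096 + 49/150·15/49 = 1/8 ✓
b·Ac²: 512/825·1045/7168 + 49/150·(-15/686) = 1/12 ✓
b·A²c: 49/150·25/196 = 1/24 ✓; 4 stages ⇒ order 4.

4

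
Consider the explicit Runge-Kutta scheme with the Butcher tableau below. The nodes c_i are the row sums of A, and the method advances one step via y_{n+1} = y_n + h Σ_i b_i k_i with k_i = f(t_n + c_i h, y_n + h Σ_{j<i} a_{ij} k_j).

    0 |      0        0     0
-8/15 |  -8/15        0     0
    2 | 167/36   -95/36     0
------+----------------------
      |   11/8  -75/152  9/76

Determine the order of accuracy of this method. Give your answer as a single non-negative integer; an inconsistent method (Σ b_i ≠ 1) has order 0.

3

b = (11/8, -75/152, 9/76)
c = (0, -8/15, 2)
Ac = (0, 0, 38/27)
Σ b_i: 11/8·1 + (-75/152)·1 + 9/76·1 = 1 ✓
b·c: (-75/152)·(-8/15) + 9/76·2 = 1/2 ✓
b·c²: (-75/152)·64/225 + 9/76·4 = 1/3 ✓
b·Ac: 9/76·38/27 = 1/6 ✓; 3 stages ⇒ order 3.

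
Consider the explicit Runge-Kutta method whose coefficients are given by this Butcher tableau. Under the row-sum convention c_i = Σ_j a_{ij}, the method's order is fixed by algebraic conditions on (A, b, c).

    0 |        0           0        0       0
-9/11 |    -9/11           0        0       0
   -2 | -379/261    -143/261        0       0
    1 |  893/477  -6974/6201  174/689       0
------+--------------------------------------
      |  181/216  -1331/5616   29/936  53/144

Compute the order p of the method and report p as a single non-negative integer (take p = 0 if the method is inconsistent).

4

b = (181/216, -1331/5616, 29/936, 53/144)
c = (0, -9/11, -2, 1)
Ac = (0, 0, 13/29, 22/53)
Σ b_i: 181/216·1 + (-1331/5616)·1 + 29/936·1 + 53/144·1 = 1 ✓
b·c: (-1331/5616)·(-9/11) + 29/936·(-2) + 53/144·1 = 1/2 ✓
b·c²: (-1331/5616)·81/121 + 29/936·4 + 53/144·1 = 1/3 ✓
b·Ac: 29/936·13/29 + 53/144·22/53 = 1/6 ✓
b·c³: (-1331/5616)·(-729/1331) + 29/936·(-8) + 53/144·1 = 1/4 ✓
b·(c∘Ac): 29/936·(-26/29) + 53/144·22/53 = 1/8 ✓
b·Ac²: 29/936·(-117/319) + 53/144·150/583 = 1/12 ✓
b·A²c: 53/144·6/53 = 1/24 ✓; 4 stages ⇒ order 4.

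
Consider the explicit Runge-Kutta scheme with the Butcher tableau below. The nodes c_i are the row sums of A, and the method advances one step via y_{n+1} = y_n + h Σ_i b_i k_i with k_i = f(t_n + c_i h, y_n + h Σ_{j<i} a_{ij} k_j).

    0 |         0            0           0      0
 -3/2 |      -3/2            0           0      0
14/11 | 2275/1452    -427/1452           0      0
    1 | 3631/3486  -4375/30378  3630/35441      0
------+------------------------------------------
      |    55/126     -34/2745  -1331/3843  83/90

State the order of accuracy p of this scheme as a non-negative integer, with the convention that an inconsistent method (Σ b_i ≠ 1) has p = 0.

4

b = (55/126, -34/2745, -1331/3843, 83/90)
c = (0, -3/2, 14/11, 1)
Ac = (0, 0, 427/968, 115/332)
Σ b_i: 55/126·1 + (-34/2745)·1 + (-1331/3843)·1 + 83/90·1 = 1 ✓
b·c: (-34/2745)·(-3/2) + (-1331/3843)·14/11 + 83/90·1 = 1/2 ✓
b·c²: (-34/2745)·9/4 + (-1331/3843)·196/121 + 83/90·1 = 1/3 ✓
b·Ac: (-1331/3843)·427/968 + 83/90·115/332 = 1/6 ✓
b·c³: (-34/2745)·(-27/8) + (-1331/3843)·2744/1331 + 83/90·1 = 1/4 ✓
b·(c∘Ac): (-1331/3843)·2989/5324 + 83/90·115/332 = 1/8 ✓
b·Ac²: (-1331/3843)·(-1281/1936) + 83/90·(-105/664) = 1/12 ✓
b·A²c: 83/90·15/332 = 1/24 ✓; 4 stages ⇒ order 4.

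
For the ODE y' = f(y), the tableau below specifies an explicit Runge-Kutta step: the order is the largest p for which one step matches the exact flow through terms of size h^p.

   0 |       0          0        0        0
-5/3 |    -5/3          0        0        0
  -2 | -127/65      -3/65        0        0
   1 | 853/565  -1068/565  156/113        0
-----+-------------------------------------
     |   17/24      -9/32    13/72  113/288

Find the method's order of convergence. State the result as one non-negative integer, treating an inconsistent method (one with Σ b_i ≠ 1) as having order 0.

b = (17/24, -9/32, 13/72, 113/288)
c = (0, -5/3, -2, 1)
Ac = (0, 0, 1/13, 44/113)
Σ b_i: 17/24·1 + (-9/32)·1 + 13/72·1 + 113/288·1 = 1 ✓
b·c: (-9/32)·(-5/3) + 13/72·(-2) + 113/288·1 = 1/2 ✓
b·c²: (-9/32)·25/9 + 13/72·4 + 113/288·1 = 1/3 ✓
b·Ac: 13/72·1/13 + 113/288·44/113 = 1/6 ✓
b·c³: (-9/32)·(-125/27) + 13/72·(-8) + 113/288·1 = 1/4 ✓
b·(c∘Ac): 13/72·(-2/13) + 113/288·44/113 = 1/8 ✓
b·Ac²: 13/72·(-5/39) + 113/288·92/339 = 1/12 ✓
b·A²c: 113/288·12/113 = 1/24 ✓; 4 stages ⇒ order 4.

4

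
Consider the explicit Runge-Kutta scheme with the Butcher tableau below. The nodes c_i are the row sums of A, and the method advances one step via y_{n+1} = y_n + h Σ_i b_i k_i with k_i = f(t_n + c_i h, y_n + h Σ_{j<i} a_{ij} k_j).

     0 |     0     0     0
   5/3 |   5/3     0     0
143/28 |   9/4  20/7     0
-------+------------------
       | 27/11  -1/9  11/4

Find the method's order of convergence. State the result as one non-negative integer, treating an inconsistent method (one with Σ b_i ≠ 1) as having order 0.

b = (27/11, -1/9, 11/4)
c = (0, 5/3, 143/28)
Ac = (0, 0, 100/21)
Σ b_i: 27/11·1 + (-1/9)·1 + 11/4·1 = 2017/396 ≠ 1 ⇒ order 0.

0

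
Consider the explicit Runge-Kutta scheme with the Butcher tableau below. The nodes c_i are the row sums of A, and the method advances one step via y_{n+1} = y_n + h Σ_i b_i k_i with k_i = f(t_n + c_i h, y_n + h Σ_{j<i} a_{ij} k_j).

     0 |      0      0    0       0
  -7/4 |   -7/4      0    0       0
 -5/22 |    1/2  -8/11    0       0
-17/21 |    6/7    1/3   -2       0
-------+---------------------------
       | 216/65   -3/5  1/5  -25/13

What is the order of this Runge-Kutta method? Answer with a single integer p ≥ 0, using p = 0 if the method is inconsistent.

b = (216/65, -3/5, 1/5, -25/13)
c = (0, -7/4, -5/22, -17/21)
Ac = (0, 0, 14/11, -17/132)
Σ b_i: 216/65·1 + (-3/5)·1 + 1/5·1 + (-25/13)·1 = 1 ✓
b·c: (-3/5)·(-7/4) + 1/5·(-5/22) + (-25/13)·(-17/21) = 153833/60060 ≠ 1/2 ⇒ order 1.

1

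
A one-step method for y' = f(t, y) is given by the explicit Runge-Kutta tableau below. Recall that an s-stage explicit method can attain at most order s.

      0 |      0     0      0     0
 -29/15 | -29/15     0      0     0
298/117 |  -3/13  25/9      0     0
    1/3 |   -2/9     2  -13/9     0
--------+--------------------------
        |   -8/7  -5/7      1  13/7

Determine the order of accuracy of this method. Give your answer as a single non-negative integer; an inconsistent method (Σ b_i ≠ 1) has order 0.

b = (-8/7, -5/7, 1, 13/7)
c = (0, -29/15, 298/117, 1/3)
Ac = (0, 0, -145/27, -3056/405)
Σ b_i: (-8/7)·1 + (-5/7)·1 + 1·1 + 13/7·1 = 1 ✓
b·c: (-5/7)·(-29/15) + 1·298/117 + 13/7·1/3 = 532/117 ≠ 1/2 ⇒ order 1.

1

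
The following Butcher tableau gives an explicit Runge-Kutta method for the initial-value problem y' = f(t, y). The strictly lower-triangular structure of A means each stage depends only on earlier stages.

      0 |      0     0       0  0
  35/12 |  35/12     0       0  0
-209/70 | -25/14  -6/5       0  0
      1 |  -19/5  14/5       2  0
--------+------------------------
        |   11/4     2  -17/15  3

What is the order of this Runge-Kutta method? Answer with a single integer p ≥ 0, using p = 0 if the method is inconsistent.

b = (11/4, 2, -17/15, 3)
c = (0, 35/12, -209/70, 1)
Ac = (0, 0, -7/2, 461/210)
Σ b_i: 11/4·1 + 2·1 + (-17/15)·1 + 3·1 = 397/60 ≠ 1 ⇒ order 0.

0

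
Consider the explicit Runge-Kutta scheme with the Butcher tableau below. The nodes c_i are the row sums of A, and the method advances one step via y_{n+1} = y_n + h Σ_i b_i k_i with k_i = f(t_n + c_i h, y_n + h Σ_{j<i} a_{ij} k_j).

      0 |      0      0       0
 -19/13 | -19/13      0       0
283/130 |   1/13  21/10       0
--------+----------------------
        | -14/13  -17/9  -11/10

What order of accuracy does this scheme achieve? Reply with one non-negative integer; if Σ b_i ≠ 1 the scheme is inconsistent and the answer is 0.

b = (-14/13, -17/9, -11/10)
c = (0, -19/13, 283/130)
Ac = (0, 0, -399/130)
Σ b_i: (-14/13)·1 + (-17/9)·1 + (-11/10)·1 = -4757/1170 ≠ 1 ⇒ order 0.

0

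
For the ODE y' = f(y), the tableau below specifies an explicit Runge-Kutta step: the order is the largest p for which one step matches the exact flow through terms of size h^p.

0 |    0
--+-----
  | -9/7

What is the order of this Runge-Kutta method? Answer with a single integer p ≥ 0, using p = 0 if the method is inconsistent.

0

b = (-9/7)
c = (0)
Σ b_i: (-9/7)·1 = -9/7 ≠ 1 ⇒ order 0.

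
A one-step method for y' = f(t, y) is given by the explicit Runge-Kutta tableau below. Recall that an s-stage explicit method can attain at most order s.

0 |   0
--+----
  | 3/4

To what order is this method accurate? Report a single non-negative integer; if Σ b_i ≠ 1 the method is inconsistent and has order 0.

0

b = (3/4)
c = (0)
Σ b_i: 3/4·1 = 3/4 ≠ 1 ⇒ order 0.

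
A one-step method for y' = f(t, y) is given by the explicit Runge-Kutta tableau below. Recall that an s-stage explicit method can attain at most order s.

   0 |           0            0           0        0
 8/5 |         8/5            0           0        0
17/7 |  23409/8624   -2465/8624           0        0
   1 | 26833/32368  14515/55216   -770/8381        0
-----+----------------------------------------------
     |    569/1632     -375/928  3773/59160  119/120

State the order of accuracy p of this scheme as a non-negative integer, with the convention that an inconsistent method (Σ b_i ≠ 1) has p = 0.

b = (569/1632, -375/928, 3773/59160, 119/120)
c = (0, 8/5, 17/7, 1)
Ac = (0, 0, -493/1078, 47/238)
Σ b_i: 569/1632·1 + (-375/928)·1 + 3773/59160·1 + 119/120·1 = 1 ✓
b·c: (-375/928)·8/5 + 3773/59160·17/7 + 119/120·1 = 1/2 ✓
b·c²: (-375/928)·64/25 + 3773/59160·289/49 + 119/120·1 = 1/3 ✓
b·Ac: 3773/59160·(-493/1078) + 119/120·47/238 = 1/6 ✓
b·c³: (-375/928)·512/125 + 3773/59160·4913/343 + 119/120·1 = 1/4 ✓
b·(c∘Ac): 3773/59160·(-8381/7546) + 119/120·47/238 = 1/8 ✓
b·Ac²: 3773/59160·(-1972/2695) + 119/120·78/595 = 1/12 ✓
b·A²c: 119/120·5/119 = 1/24 ✓; 4 stages ⇒ order 4.

4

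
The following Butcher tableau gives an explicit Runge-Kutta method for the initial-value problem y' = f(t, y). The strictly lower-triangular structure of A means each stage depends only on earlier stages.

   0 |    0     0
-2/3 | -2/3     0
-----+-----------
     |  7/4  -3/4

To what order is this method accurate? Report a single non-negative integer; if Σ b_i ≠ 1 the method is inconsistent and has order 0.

b = (7/4, -3/4)
c = (0, -2/3)
Σ b_i: 7/4·1 + (-3/4)·1 = 1 ✓
b·c: (-3/4)·(-2/3) = 1/2 ✓; 2 stages ⇒ order 2.

2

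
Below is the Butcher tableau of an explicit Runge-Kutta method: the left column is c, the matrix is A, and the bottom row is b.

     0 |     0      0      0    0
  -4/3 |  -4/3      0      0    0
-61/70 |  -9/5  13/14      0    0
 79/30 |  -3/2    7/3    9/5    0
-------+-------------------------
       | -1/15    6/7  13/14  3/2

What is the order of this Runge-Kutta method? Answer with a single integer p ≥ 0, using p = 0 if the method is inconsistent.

b = (-1/15, 6/7, 13/14, 3/2)
c = (0, -4/3, -61/70, 79/30)
Ac = (0, 0, -26/21, -14741/3150)
Σ b_i: (-1/15)·1 + 6/7·1 + 13/14·1 + 3/2·1 = 338/105 ≠ 1 ⇒ order 0.

0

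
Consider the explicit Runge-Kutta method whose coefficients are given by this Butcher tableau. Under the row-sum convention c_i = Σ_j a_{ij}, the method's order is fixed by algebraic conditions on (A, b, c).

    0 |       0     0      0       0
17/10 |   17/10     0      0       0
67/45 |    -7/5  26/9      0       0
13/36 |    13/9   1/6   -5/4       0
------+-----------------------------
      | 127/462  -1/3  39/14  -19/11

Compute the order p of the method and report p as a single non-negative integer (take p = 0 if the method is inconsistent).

1

b = (127/462, -1/3, 39/14, -19/11)
c = (0, 17/10, 67/45, 13/36)
Ac = (0, 0, 221/45, -71/45)
Σ b_i: 127/462·1 + (-1/3)·1 + 39/14·1 + (-19/11)·1 = 1 ✓
b·c: (-1/3)·17/10 + 39/14·67/45 + (-19/11)·13/36 = 40987/13860 ≠ 1/2 ⇒ order 1.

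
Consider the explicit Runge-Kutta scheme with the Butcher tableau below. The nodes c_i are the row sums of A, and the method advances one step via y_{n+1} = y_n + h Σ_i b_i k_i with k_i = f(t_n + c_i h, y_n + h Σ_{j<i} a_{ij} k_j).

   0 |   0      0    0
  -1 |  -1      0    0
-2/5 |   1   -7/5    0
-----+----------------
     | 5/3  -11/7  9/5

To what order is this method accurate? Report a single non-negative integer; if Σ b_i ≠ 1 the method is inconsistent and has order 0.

b = (5/3, -11/7, 9/5)
c = (0, -1, -2/5)
Ac = (0, 0, 7/5)
Σ b_i: 5/3·1 + (-11/7)·1 + 9/5·1 = 199/105 ≠ 1 ⇒ order 0.

0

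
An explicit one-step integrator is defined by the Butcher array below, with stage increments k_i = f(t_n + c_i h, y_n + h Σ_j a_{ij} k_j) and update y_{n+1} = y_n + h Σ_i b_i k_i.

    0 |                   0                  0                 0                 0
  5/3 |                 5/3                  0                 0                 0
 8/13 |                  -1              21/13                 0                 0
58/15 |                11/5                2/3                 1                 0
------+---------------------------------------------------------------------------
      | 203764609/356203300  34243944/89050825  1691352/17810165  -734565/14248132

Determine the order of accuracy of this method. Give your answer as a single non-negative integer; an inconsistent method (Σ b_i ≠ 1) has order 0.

b = (203764609/356203300, 34243944/89050825, 1691352/17810165, -734565/14248132)
c = (0, 5/3, 8/13, 58/15)
Ac = (0, 0, 35/13, 202/117)
Σ b_i: 203764609/356203300·1 + 34243944/89050825·1 + 1691352/17810165·1 + (-734565/14248132)·1 = 1 ✓
b·c: 34243944/89050825·5/3 + 1691352/17810165·8/13 + (-734565/14248132)·58/15 = 1/2 ✓
b·c²: 34243944/89050825·25/9 + 1691352/17810165·64/169 + (-734565/14248132)·3364/225 = 1/3 ✓
b·Ac: 1691352/17810165·35/13 + (-734565/14248132)·202/117 = 1/6 ✓
b·c³: 34243944/89050825·125/27 + 1691352/17810165·512/2197 + (-734565/14248132)·195112/3375 = -12273809374/10418946525 ≠ 1/4 ⇒ order 3.
b·(c∘Ac): 1691352/17810165·280/169 + (-734565/14248132)·11716/1755 = -5989511/32058297 ≠ 1/8
b·Ac²: 1691352/17810165·175/39 + (-734565/14248132)·10178/4563 = 259332605/833515722 ≠ 1/12
b·A²c: (-734565/14248132)·35/13 = -1977675/14248132 ≠ 1/24

3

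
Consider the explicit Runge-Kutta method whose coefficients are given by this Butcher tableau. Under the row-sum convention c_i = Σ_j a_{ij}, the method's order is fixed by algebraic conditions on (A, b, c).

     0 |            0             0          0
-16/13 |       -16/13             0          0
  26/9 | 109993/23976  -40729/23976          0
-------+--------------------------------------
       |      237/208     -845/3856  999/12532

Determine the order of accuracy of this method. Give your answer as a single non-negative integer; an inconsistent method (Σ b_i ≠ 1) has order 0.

b = (237/208, -845/3856, 999/12532)
c = (0, -16/13, 26/9)
Ac = (0, 0, 6266/2997)
Σ b_i: 237/208·1 + (-845/3856)·1 + 999/12532·1 = 1 ✓
b·c: (-845/3856)·(-16/13) + 999/12532·26/9 = 1/2 ✓
b·c²: (-845/3856)·256/169 + 999/12532·676/81 = 1/3 ✓
b·Ac: 999/12532·6266/2997 = 1/6 ✓; 3 stages ⇒ order 3.

3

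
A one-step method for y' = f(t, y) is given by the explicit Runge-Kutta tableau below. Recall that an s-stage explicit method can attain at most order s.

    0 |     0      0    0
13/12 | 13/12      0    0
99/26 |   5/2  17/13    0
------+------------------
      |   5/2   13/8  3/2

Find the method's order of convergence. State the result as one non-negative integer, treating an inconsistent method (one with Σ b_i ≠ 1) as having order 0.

b = (5/2, 13/8, 3/2)
c = (0, 13/12, 99/26)
Ac = (0, 0, 17/12)
Σ b_i: 5/2·1 + 13/8·1 + 3/2·1 = 45/8 ≠ 1 ⇒ order 0.

0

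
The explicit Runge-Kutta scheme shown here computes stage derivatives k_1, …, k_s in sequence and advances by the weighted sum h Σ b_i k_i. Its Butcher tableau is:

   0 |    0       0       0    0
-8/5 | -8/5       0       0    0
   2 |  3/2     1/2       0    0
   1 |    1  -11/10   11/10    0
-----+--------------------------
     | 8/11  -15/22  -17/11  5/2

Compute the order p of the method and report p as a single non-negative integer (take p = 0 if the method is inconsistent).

b = (8/11, -15/22, -17/11, 5/2)
c = (0, -8/5, 2, 1)
Ac = (0, 0, -4/5, 99/25)
Σ b_i: 8/11·1 + (-15/22)·1 + (-17/11)·1 + 5/2·1 = 1 ✓
b·c: (-15/22)·(-8/5) + (-17/11)·2 + 5/2·1 = 1/2 ✓
b·c²: (-15/22)·64/25 + (-17/11)·4 + 5/2·1 = -597/110 ≠ 1/3 ⇒ order 2.
b·Ac: (-17/11)·(-4/5) + 5/2·99/25 = 245/22 ≠ 1/6

2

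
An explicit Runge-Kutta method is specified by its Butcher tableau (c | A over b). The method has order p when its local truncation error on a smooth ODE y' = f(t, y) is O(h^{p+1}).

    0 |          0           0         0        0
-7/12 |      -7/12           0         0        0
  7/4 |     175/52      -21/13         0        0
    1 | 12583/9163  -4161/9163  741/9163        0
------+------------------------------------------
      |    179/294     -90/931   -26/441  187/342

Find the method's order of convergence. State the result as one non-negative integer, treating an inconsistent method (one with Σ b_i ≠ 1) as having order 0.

4

b = (179/294, -90/931, -26/441, 187/342)
c = (0, -7/12, 7/4, 1)
Ac = (0, 0, 49/52, 76/187)
Σ b_i: 179/294·1 + (-90/931)·1 + (-26/441)·1 + 187/342·1 = 1 ✓
b·c: (-90/931)·(-7/12) + (-26/441)·7/4 + 187/342·1 = 1/2 ✓
b·c²: (-90/931)·49/144 + (-26/441)·49/16 + 187/342·1 = 1/3 ✓
b·Ac: (-26/441)·49/52 + 187/342·76/187 = 1/6 ✓
b·c³: (-90/931)·(-343/1728) + (-26/441)·343/64 + 187/342·1 = 1/4 ✓
b·(c∘Ac): (-26/441)·343/208 + 187/342·76/187 = 1/8 ✓
b·Ac²: (-26/441)·(-343/624) + 187/342·19/204 = 1/12 ✓
b·A²c: 187/342·57/748 = 1/24 ✓; 4 stages ⇒ order 4.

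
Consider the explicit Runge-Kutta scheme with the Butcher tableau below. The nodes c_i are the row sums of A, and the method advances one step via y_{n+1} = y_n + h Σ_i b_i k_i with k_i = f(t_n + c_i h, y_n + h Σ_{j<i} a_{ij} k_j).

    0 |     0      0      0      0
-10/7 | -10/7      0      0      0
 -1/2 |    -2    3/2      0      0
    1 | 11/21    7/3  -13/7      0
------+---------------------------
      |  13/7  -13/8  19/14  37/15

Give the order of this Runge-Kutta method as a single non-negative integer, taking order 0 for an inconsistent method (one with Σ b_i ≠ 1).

b = (13/7, -13/8, 19/14, 37/15)
c = (0, -10/7, -1/2, 1)
Ac = (0, 0, -15/7, -101/42)
Σ b_i: 13/7·1 + (-13/8)·1 + 19/14·1 + 37/15·1 = 3407/840 ≠ 1 ⇒ order 0.

0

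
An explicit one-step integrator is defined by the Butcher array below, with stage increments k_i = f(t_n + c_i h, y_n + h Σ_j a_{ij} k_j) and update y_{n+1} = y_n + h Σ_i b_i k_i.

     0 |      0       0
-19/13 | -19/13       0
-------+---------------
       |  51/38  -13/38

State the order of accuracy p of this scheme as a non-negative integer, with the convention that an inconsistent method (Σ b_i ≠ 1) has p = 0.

2

b = (51/38, -13/38)
c = (0, -19/13)
Σ b_i: 51/38·1 + (-13/38)·1 = 1 ✓
b·c: (-13/38)·(-19/13) = 1/2 ✓; 2 stages ⇒ order 2.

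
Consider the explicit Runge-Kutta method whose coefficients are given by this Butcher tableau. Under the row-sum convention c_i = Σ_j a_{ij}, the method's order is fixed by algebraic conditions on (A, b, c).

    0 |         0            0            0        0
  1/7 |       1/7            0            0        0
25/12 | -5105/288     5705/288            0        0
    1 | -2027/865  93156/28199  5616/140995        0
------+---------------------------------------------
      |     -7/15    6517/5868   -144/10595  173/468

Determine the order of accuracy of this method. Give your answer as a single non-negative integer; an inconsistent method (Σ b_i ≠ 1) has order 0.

b = (-7/15, 6517/5868, -144/10595, 173/468)
c = (0, 1/7, 25/12, 1)
Ac = (0, 0, 815/288, 96/173)
Σ b_i: (-7/15)·1 + 6517/5868·1 + (-144/10595)·1 + 173/468·1 = 1 ✓
b·c: 6517/5868·1/7 + (-144/10595)·25/12 + 173/468·1 = 1/2 ✓
b·c²: 6517/5868·1/49 + (-144/10595)·625/144 + 173/468·1 = 1/3 ✓
b·Ac: (-144/10595)·815/288 + 173/468·96/173 = 1/6 ✓
b·c³: 6517/5868·1/343 + (-144/10595)·15625/1728 + 173/468·1 = 1/4 ✓
b·(c∘Ac): (-144/10595)·20375/3456 + 173/468·96/173 = 1/8 ✓
b·Ac²: (-144/10595)·815/2016 + 173/468·291/1211 = 1/12 ✓
b·A²c: 173/468·39/346 = 1/24 ✓; 4 stages ⇒ order 4.

4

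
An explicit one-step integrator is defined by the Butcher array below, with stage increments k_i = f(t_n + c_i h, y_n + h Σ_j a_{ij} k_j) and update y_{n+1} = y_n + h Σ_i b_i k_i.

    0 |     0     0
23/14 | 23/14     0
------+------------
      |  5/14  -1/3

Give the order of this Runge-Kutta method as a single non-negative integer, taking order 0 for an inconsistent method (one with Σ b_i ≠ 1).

b = (5/14, -1/3)
c = (0, 23/14)
Σ b_i: 5/14·1 + (-1/3)·1 = 1/42 ≠ 1 ⇒ order 0.

0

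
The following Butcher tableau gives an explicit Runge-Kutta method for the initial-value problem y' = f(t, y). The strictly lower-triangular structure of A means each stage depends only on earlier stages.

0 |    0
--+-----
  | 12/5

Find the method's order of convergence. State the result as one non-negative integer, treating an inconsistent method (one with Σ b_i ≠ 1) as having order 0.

0

b = (12/5)
c = (0)
Σ b_i: 12/5·1 = 12/5 ≠ 1 ⇒ order 0.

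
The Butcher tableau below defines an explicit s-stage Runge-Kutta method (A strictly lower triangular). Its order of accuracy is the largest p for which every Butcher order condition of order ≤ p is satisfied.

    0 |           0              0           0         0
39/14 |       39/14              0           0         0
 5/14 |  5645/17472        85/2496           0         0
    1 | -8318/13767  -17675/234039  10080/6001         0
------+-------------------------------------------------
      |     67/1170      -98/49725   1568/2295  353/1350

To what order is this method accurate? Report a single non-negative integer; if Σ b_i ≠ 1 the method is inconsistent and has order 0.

b = (67/1170, -98/49725, 1568/2295, 353/1350)
c = (0, 39/14, 5/14, 1)
Ac = (0, 0, 85/896, 275/706)
Σ b_i: 67/1170·1 + (-98/49725)·1 + 1568/2295·1 + 353/1350·1 = 1 ✓
b·c: (-98/49725)·39/14 + 1568/2295·5/14 + 353/1350·1 = 1/2 ✓
b·c²: (-98/49725)·1521/196 + 1568/2295·25/196 + 353/1350·1 = 1/3 ✓
b·Ac: 1568/2295·85/896 + 353/1350·275/706 = 1/6 ✓
b·c³: (-98/49725)·59319/2744 + 1568/2295·125/2744 + 353/1350·1 = 1/4 ✓
b·(c∘Ac): 1568/2295·425/12544 + 353/1350·275/706 = 1/8 ✓
b·Ac²: 1568/2295·3315/12544 + 353/1350·(-525/1412) = 1/12 ✓
b·A²c: 353/1350·225/1412 = 1/24 ✓; 4 stages ⇒ order 4.

4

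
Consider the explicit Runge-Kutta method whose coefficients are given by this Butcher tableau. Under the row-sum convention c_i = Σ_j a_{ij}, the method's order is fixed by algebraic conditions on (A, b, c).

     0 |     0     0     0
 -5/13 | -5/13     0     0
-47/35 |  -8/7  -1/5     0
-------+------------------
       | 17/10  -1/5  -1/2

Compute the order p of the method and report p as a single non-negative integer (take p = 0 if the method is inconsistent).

b = (17/10, -1/5, -1/2)
c = (0, -5/13, -47/35)
Ac = (0, 0, 1/13)
Σ b_i: 17/10·1 + (-1/5)·1 + (-1/2)·1 = 1 ✓
b·c: (-1/5)·(-5/13) + (-1/2)·(-47/35) = 681/910 ≠ 1/2 ⇒ order 1.

1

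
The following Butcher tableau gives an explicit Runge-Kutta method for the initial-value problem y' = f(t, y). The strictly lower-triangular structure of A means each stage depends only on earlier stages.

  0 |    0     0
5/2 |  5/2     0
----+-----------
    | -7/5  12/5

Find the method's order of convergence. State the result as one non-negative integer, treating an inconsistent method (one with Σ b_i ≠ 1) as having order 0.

1

b = (-7/5, 12/5)
c = (0, 5/2)
Σ b_i: (-7/5)·1 + 12/5·1 = 1 ✓
b·c: 12/5·5/2 = 6 ≠ 1/2 ⇒ order 1.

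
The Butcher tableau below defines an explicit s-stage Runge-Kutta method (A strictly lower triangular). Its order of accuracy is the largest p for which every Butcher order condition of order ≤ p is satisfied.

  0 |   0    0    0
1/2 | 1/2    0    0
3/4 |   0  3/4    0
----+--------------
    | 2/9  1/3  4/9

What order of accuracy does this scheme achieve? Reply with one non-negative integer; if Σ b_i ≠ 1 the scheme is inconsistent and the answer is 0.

b = (2/9, 1/3, 4/9)
c = (0, 1/2, 3/4)
Ac = (0, 0, 3/8)
Σ b_i: 2/9·1 + 1/3·1 + 4/9·1 = 1 ✓
b·c: 1/3·1/2 + 4/9·3/4 = 1/2 ✓
b·c²: 1/3·1/4 + 4/9·9/16 = 1/3 ✓
b·Ac: 4/9·3/8 = 1/6 ✓; 3 stages ⇒ order 3.

3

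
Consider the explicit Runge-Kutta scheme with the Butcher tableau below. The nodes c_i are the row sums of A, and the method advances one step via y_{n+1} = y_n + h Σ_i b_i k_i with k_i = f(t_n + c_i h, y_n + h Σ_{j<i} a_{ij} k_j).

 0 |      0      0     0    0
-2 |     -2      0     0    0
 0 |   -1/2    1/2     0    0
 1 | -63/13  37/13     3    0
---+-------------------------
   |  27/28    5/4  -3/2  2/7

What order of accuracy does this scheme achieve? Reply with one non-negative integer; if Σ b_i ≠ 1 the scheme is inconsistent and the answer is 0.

1

b = (27/28, 5/4, -3/2, 2/7)
c = (0, -2, 0, 1)
Ac = (0, 0, -1, -74/13)
Σ b_i: 27/28·1 + 5/4·1 + (-3/2)·1 + 2/7·1 = 1 ✓
b·c: 5/4·(-2) + 2/7·1 = -31/14 ≠ 1/2 ⇒ order 1.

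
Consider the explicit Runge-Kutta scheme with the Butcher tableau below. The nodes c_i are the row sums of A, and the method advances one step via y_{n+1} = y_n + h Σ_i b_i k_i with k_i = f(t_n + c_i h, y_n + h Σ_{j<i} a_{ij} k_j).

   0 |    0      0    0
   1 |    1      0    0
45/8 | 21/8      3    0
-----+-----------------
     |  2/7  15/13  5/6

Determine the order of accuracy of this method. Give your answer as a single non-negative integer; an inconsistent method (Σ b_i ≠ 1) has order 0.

0

b = (2/7, 15/13, 5/6)
c = (0, 1, 45/8)
Ac = (0, 0, 3)
Σ b_i: 2/7·1 + 15/13·1 + 5/6·1 = 1241/546 ≠ 1 ⇒ order 0.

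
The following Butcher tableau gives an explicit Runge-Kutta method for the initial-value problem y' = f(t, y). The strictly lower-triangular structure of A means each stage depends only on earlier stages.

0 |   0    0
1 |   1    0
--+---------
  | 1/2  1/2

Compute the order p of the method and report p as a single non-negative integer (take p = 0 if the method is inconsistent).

2

b = (1/2, 1/2)
c = (0, 1)
Σ b_i: 1/2·1 + 1/2·1 = 1 ✓
b·c: 1/2·1 = 1/2 ✓; 2 stages ⇒ order 2.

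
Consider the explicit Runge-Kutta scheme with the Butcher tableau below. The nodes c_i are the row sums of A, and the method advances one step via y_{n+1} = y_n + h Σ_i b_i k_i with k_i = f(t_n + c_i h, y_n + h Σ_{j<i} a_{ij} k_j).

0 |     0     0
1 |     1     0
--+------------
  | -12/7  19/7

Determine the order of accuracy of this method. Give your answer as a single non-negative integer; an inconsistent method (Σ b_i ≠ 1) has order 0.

b = (-12/7, 19/7)
c = (0, 1)
Σ b_i: (-12/7)·1 + 19/7·1 = 1 ✓
b·c: 19/7·1 = 19/7 ≠ 1/2 ⇒ order 1.

1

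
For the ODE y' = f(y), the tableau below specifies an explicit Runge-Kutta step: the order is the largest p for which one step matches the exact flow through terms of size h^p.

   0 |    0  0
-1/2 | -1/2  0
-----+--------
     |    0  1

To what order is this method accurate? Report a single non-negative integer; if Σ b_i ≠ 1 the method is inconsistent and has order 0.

1

b = (0, 1)
c = (0, -1/2)
Σ b_i: 1·1 = 1 ✓
b·c: 1·(-1/2) = -1/2 ≠ 1/2 ⇒ order 1.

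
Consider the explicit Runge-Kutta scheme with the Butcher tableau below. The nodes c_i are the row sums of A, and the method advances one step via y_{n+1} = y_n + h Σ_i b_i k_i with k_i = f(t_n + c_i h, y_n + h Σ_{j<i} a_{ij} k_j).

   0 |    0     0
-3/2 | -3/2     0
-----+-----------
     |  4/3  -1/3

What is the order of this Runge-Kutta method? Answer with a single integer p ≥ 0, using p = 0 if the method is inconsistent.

b = (4/3, -1/3)
c = (0, -3/2)
Σ b_i: 4/3·1 + (-1/3)·1 = 1 ✓
b·c: (-1/3)·(-3/2) = 1/2 ✓; 2 stages ⇒ order 2.

2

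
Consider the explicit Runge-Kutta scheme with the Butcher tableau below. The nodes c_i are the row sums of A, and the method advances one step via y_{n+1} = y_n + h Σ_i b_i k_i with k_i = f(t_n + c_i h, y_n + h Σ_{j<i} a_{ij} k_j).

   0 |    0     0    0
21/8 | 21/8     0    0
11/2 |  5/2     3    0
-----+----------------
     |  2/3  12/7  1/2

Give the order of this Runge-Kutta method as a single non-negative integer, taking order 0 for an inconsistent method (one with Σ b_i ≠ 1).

0

b = (2/3, 12/7, 1/2)
c = (0, 21/8, 11/2)
Ac = (0, 0, 63/8)
Σ b_i: 2/3·1 + 12/7·1 + 1/2·1 = 121/42 ≠ 1 ⇒ order 0.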